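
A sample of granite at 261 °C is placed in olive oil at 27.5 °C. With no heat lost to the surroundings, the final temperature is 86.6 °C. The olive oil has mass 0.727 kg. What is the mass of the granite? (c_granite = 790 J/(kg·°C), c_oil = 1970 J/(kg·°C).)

Energy conservation, ΣQ = 0:
m·790·(86.6 − 261) + 0.727·1970·(86.6 − 27.5) = 0
-137776 m = -84642
m = -84642/-137776 ≈ 0.6143 kg

m ≈ 0.614 kg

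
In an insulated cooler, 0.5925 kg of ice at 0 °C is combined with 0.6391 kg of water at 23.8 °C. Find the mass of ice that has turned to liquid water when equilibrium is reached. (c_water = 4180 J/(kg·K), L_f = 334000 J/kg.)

m_melted ≈ 0.19 kg

Cooling the water to 0 °C releases 0.6391·4180·23.8 = 63580 J.
Melting all 0.5925 kg of ice would need 0.5925·334000 = 197895 J.
63580 J < 197895 J, so only part of the ice melts and the system sits at 0 °C.
m_melt = 63580 / L_f = 0.1904 kg.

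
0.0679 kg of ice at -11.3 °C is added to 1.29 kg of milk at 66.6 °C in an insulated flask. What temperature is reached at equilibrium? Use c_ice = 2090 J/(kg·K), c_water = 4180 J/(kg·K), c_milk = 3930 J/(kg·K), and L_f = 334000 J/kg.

Net heat exchanged in the isolated system is zero:
warm ice to 0 °C: 0.0679×2090×(0 − (-11.3)) = 1603.6
  fusion: m_ice L_f = 0.0679×334000 = 22679
  meltwater 0→T: 0.0679×4180×T = 283.82 T
  milk cools: 1.29×3930×(T − 66.6) = 5069.7(T − 66.6)
5353.5 T = 337642 − 24282 = 313360
T ≈ 58.53 °C (positive, so assuming full melt was valid).

T_f ≈ 58.5 °C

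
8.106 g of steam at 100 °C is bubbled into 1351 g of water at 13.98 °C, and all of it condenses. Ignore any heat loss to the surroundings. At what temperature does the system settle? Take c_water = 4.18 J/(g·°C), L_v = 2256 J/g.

Energy balance with sensible and latent terms:
latent heat released on condensation: 8.106·2256 = 18287; condensate cools 100→T: 8.106·4.18·(T − 100) = 33.88(T − 100); water warms: 1351·4.18·(T − 13.98) = 5647.2(T − 13.98)
5681.1 T = 18287 + 3388.3 + 78948 = 100623
T ≈ 17.71 °C (< 100 °C, so full condensation is consistent).

T_f ≈ 17.7 °C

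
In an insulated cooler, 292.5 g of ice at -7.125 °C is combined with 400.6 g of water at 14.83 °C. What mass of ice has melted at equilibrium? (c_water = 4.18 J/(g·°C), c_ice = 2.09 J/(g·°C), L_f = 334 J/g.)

m_melted ≈ 61.3 g

Heat available from the water dropping to 0 °C: 400.6·4.18·14.83 = 24833 J.
Warming the ice to 0 °C takes 292.5·2.09·7.125 = 4355.7 J, leaving 20477 J for melting.
To melt every bit of ice: 292.5·334 = 97695 J.
20477 J < 97695 J, so only part of the ice melts and the system sits at 0 °C.
Mass melted = 20477/334 ≈ 61.31 g.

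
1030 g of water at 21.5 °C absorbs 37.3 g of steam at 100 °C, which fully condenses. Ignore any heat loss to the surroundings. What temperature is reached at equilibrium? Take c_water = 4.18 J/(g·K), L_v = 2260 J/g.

T_f ≈ 43.1 °C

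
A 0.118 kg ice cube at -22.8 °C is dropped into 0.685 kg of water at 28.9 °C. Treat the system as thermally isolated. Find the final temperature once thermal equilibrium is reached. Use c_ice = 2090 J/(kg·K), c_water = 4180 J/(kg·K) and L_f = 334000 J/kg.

Heat gained plus heat lost sum to zero:
warm ice to 0 °C: 0.118×2090×(0 − (-22.8)) = 5622.9; melt ice: 0.118×334000 = 39412; meltwater 0→T: 0.118×4180×T = 493.24 T; water cools: 0.685×4180×(T − 28.9) = 2863.3(T − 28.9)
3356.5 T = 82749 − 45035 = 37714
T ≈ 11.24 °C (positive, so assuming full melt was valid).

T_f ≈ 11.2 °C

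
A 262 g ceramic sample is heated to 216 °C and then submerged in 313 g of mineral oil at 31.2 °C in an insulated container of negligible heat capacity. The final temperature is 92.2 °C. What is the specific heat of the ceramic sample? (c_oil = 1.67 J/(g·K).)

m_s c (T_s − T_f) = m_oil c_oil (T_f − T_0):
262·c·(216 − 92.2) = 313·1.67·(92.2 − 31.2)
32436 c = 31885  ⇒  c ≈ 0.983 J/(g·K)

c ≈ 0.983 J/(g·K)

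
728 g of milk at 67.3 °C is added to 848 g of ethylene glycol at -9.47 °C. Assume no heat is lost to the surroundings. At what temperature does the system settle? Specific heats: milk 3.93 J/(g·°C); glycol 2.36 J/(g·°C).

T_f ≈ 35.7 °C

Heat gained plus heat lost sum to zero:
728×3.93×(T − 67.3) + 848×2.36×(T − (-9.47)) = 0
2861(T − 67.3) + 2001.3(T − (-9.47)) = 0
4862.3 T = 173596
T = 173596 / 4862.3 = 35.7 °C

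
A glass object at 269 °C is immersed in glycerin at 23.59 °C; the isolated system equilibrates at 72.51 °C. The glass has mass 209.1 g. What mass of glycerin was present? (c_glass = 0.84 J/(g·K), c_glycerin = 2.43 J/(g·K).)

Let T be the final temperature. ΣQ_i = 0:
209.1·0.84·(72.51 − 269) + m·2.43·(72.51 − 23.59) = 0
118.88 m = 34512
m = 34512/118.88 ≈ 290.3 g

m ≈ 290 g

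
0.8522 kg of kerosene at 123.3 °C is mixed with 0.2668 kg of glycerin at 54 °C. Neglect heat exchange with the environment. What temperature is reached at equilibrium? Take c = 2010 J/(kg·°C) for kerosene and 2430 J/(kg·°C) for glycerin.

Energy conservation, ΣQ = 0:
0.8522·2010·(T − 123.3) + 0.2668·2430·(T − 54) = 0
2361.2 T = 246213
T ≈ 104.27 °C

T_f ≈ 104.3 °C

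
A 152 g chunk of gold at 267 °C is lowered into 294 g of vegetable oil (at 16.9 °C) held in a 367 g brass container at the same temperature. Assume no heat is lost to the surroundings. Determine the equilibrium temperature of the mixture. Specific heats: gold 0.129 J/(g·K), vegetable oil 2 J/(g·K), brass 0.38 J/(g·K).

T_f ≈ 23.5 °C

Heat gained plus heat lost sum to zero:
152×0.129×(T − 267) + 294×2×(T − 16.9) + 367×0.38×(T − 16.9) = 0
19.61(T − 267) + 588(T − 16.9) + 139.46(T − 16.9) = 0
747.07 T = 17529
T ≈ 23.46 °C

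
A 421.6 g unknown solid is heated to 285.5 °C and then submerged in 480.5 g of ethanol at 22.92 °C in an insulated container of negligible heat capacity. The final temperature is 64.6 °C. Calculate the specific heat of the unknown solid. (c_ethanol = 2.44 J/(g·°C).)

Heat lost by the unknown solid = heat gained by the ethanol:
421.6·c·(285.5 − 64.6) = 480.5·2.44·(64.6 − 22.92)
93131 c = 48866  ⇒  c ≈ 0.5247 J/(g·°C)

c ≈ 0.525 J/(g·°C)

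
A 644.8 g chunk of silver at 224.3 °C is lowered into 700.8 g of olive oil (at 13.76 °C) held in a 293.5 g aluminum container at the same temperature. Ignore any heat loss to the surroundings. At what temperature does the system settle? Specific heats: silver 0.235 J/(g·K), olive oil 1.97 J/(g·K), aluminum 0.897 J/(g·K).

T_f ≈ 31.5 °C

Net heat exchanged in the isolated system is zero:
644.8×0.235×(T − 224.3) + 700.8×1.97×(T − 13.76) + 293.5×0.897×(T − 13.76) = 0
151.53(T − 224.3) + 1380.6(T − 13.76) + 263.27(T − 13.76) = 0
1795.4 T = 56607
T = 56607 / 1795.4 = 31.5 °C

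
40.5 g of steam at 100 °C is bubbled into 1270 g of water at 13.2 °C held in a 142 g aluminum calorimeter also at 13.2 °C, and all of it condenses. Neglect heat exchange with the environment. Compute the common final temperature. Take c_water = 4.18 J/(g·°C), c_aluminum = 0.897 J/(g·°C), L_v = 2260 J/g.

T_f ≈ 32.2 °C

Taking heat into each body as positive, Σ m c ΔT = 0:
steam→water at 100 °C releases m L_v = 40.5·2260 = 91530; condensed water 100 °C→T: 169.29(T − 100); water warms: 1270·4.18·(T − 13.2) = 5308.6(T − 13.2); cup: 127.37(T − 13.2)
5605.3 T = 91530 + 16929 + 71755 = 180214
T ≈ 32.15 °C (< 100 °C, so full condensation is consistent).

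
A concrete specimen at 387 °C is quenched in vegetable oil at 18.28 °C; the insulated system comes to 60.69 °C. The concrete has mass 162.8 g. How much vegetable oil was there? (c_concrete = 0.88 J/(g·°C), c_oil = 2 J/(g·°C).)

Heat gained plus heat lost sum to zero:
162.8·0.88·(60.69 − 387) + m·2·(60.69 − 18.28) = 0
84.82 m = 46748
m = 46748/84.82 ≈ 551.1 g

m ≈ 551 g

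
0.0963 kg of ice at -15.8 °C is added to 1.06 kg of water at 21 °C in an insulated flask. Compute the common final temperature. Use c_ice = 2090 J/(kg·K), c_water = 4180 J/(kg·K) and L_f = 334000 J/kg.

Taking heat into each body as positive, Σ m c ΔT = 0:
warm ice to 0 °C: 0.0963·2090·(0 − (-15.8)) = 3180; fusion: m_ice L_f = 0.0963·334000 = 32164; meltwater 0→T: 0.0963·4180·T = 402.53 T; water: 4430.8(T − 21)
4833.3 T = 93047 − 35344 = 57703
T ≈ 11.94 °C — above 0 °C, consistent with complete melting.

T_f ≈ 11.9 °C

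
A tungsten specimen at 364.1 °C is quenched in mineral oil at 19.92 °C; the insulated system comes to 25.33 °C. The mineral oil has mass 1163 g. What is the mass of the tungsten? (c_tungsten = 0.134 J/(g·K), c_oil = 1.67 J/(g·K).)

Heat gained plus heat lost sum to zero:
m×0.134×(25.33 − 364.1) + 1163×1.67×(25.33 − 19.92) = 0
-45.4 m = -10507
m = -10507/-45.4 ≈ 231.5 g

m ≈ 231 g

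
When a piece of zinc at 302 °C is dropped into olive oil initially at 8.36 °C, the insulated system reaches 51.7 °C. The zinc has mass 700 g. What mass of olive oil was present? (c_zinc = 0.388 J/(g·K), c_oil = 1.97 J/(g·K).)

Conservation of energy gives ΣQ = 0:
700×0.388×(51.7 − 302) + m×1.97×(51.7 − 8.36) = 0
85.38 m = 67981
m = 67981/85.38 ≈ 796.2 g

m ≈ 796 g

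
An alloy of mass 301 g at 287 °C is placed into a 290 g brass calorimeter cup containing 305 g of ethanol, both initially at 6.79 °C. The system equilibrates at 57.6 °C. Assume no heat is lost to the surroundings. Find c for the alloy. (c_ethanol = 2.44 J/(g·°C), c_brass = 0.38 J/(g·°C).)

c ≈ 0.629 J/(g·°C)

Net heat exchanged in the isolated system is zero:
301·c·(57.6 − 287) + 305·2.44·(57.6 − 6.79) + 290·0.38·(57.6 − 6.79) = 0
-69049 c = -43412
c = -43412/-69049 ≈ 0.6287 J/(g·°C)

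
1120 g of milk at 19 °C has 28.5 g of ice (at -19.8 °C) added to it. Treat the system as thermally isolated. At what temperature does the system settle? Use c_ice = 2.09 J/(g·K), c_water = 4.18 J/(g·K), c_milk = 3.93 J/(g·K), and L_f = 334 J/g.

Setting the total heat transfer to zero:
ice -19.8→0 °C: 28.5·2.09·19.8 = 1179.4; latent heat to melt: 28.5·334 = 9519; meltwater 0→T: 28.5·4.18·T = 119.13 T; milk: 4401.6(T − 19)
4520.7 T = 83630 − 10698 = 72932
T ≈ 16.13 °C. Since T > 0 °C, the all-ice-melts assumption holds.

T_f ≈ 16.1 °C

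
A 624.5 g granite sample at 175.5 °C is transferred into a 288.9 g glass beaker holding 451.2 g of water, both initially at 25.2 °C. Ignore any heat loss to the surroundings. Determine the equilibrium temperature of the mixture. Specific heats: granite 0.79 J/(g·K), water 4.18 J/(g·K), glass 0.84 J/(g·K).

T_f ≈ 53.5 °C

Heat gained plus heat lost sum to zero:
624.5*0.79*(T − 175.5) + 451.2*4.18*(T − 25.2) + 288.9*0.84*(T − 25.2) = 0
493.36(T − 175.5) + 1886(T − 25.2) + 242.68(T − 25.2) = 0
2622 T = 140227
T ≈ 53.48 °C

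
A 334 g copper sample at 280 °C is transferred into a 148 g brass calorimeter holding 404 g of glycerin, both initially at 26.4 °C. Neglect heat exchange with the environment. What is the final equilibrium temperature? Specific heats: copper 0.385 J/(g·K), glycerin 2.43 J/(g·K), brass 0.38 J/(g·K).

T_f ≈ 54.4 °C

T_f is the heat-capacity-weighted average of the initial temperatures:
T_f = (128.59*280 + 981.72*26.4 + 56.24*26.4) / (128.59 + 981.72 + 56.24)
    = 63407 / 1166.5 ≈ 54.35 °C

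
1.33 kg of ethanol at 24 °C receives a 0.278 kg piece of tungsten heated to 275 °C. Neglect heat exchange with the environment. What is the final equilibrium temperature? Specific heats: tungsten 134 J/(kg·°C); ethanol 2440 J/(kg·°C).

T_f ≈ 26.8 °C

Heat lost by the tungsten equals heat gained by the ethanol:
0.278·134·(275 − T) = 1.33·2440·(T − 24)
37.25(275 − T) = 3245.2(T − 24)
3282.5 T = 88129  ⇒  T ≈ 26.85 °C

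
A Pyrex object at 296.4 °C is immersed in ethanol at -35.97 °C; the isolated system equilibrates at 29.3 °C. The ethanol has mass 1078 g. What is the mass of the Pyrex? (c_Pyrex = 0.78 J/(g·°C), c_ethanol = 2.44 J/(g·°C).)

|Q_Pyrex| = |Q_ethanol|:
m·0.78·(296.4 − 29.3) = 1078·2.44·(29.3 − (-35.97))
208.34 m = 171681  ⇒  m ≈ 824.1 g

m ≈ 824 g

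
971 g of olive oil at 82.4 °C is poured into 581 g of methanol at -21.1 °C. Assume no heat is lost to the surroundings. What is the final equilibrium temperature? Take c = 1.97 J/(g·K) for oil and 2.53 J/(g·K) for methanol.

Setting the total heat transfer to zero:
971×1.97×(T − 82.4) + 581×2.53×(T − (-21.1)) = 0
1912.9(T − 82.4) + 1469.9(T − (-21.1)) = 0
(1912.9 + 1469.9) T = 1912.9×82.4 + 1469.9×(-21.1)
T = 126605/3382.8 ≈ 37.43 °C

T_f ≈ 37.4 °C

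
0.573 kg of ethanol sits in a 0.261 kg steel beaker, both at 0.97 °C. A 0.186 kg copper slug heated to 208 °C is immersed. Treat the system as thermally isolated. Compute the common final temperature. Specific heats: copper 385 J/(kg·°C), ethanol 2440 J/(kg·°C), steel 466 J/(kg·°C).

T_f ≈ 10.3 °C

Taking heat into each body as positive, Σ m c ΔT = 0:
0.186*385*(T − 208) + 0.573*2440*(T − 0.97) + 0.261*466*(T − 0.97) = 0
71.61(T − 208) + 1398.1(T − 0.97) + 121.63(T − 0.97) = 0
(71.61 + 1398.1 + 121.63) T = 71.61*208 + 1398.1*0.97 + 121.63*0.97
T = 16369/1591.4 ≈ 10.29 °C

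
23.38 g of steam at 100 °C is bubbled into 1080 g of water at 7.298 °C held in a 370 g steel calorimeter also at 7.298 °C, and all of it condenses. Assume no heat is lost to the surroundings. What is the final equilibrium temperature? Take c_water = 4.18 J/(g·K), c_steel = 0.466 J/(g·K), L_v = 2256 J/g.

T_f ≈ 20.2 °C

Setting the total heat transfer to zero:
condense steam: −23.38×2256 = −52745
  condensed water 100 °C→T: 97.73(T − 100)
  original water: 4514.4(T − 7.298)
  cup: 172.42(T − 7.298)
4784.5 T = 52745 + 9772.8 + 34204 = 96723
T ≈ 20.22 °C, under the boiling point, so the assumption holds.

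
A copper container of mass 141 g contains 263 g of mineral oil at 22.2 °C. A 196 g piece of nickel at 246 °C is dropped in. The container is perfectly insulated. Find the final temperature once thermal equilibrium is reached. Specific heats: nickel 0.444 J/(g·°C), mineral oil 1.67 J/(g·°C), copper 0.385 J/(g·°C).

T_f ≈ 55.7 °C

Heat gained plus heat lost sum to zero:
196·0.444·(T − 246) + 263·1.67·(T − 22.2) + 141·0.385·(T − 22.2) = 0
87.02(T − 246) + 439.21(T − 22.2) + 54.29(T − 22.2) = 0
(87.02 + 439.21 + 54.29) T = 87.02·246 + 439.21·22.2 + 54.29·22.2
T ≈ 55.75 °C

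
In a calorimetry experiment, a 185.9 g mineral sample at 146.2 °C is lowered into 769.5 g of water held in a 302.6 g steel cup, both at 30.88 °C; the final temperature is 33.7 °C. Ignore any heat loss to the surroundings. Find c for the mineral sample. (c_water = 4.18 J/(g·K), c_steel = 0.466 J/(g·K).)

c ≈ 0.453 J/(g·K)

Let T be the final temperature. ΣQ_i = 0:
185.9×c×(33.7 − 146.2) + 769.5×4.18×(33.7 − 30.88) + 302.6×0.466×(33.7 − 30.88) = 0
-20914 c = -9468.2
c = -9468.2/-20914 ≈ 0.4527 J/(g·K)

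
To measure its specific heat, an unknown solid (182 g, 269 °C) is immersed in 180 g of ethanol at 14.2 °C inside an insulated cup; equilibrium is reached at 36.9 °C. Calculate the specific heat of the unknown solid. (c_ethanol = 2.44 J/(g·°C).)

Energy conservation, ΣQ = 0:
182·c·(36.9 − 269) + 180·2.44·(36.9 − 14.2) = 0
-42242 c = -9969.8
c = -9969.8/-42242 ≈ 0.236 J/(g·°C)

c ≈ 0.236 J/(g·°C)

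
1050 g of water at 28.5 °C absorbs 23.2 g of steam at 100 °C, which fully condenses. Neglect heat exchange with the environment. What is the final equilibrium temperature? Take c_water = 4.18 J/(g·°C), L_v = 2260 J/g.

T_f ≈ 41.7 °C

Energy balance with sensible and latent terms:
steam→water at 100 °C releases m L_v = 23.2×2260 = 52432; condensate cools 100→T: 23.2×4.18×(T − 100) = 96.98(T − 100); water warms: 1050×4.18×(T − 28.5) = 4389(T − 28.5)
4486 T = 52432 + 9697.6 + 125086 = 187216
T ≈ 41.73 °C (< 100 °C, so full condensation is consistent).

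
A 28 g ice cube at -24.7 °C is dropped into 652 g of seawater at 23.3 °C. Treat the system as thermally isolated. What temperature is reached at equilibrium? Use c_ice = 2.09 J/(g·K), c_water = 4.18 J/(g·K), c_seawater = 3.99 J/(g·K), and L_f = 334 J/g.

T_f ≈ 18.3 °C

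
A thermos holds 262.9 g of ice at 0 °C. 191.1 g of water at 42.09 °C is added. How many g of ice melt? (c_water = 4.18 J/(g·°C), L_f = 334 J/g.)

Heat available from the water dropping to 0 °C: 191.1·4.18·42.09 = 33621 J.
To melt every bit of ice: 262.9·334 = 87809 J.
Since 33621 < 87809 J, not all the ice melts; equilibrium is at 0 °C.
m_melted·334 = 33621  ⇒  m_melted ≈ 100.7 g.

m_melted ≈ 101 g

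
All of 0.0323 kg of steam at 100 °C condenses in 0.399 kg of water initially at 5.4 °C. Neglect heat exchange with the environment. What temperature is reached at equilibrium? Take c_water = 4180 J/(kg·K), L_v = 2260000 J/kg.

T_f ≈ 53.0 °C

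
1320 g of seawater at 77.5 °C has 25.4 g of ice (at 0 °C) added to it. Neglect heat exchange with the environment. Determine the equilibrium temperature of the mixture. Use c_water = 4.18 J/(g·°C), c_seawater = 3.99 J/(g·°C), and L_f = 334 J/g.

T_f ≈ 74.4 °C

Sum of m c ΔT and latent-heat terms is zero:
fusion: m_ice L_f = 25.4×334 = 8483.6
  warm the meltwater: 106.17 T
  seawater: 5266.8(T − 77.5)
5373 T = 408177 − 8483.6 = 399693
T ≈ 74.39 °C — above 0 °C, consistent with complete melting.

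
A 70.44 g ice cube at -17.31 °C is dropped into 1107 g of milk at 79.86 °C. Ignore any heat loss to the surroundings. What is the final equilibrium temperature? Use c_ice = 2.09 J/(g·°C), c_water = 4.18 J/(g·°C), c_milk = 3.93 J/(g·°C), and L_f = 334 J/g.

T_f ≈ 69.2 °C

Net heat exchanged in the isolated system is zero:
warm ice to 0 °C: 70.44·2.09·(0 − (-17.31)) = 2548.4
  melt ice: 70.44·334 = 23527
  warm the meltwater: 294.44 T
  milk cools: 1107·3.93·(T − 79.86) = 4350.5(T − 79.86)
4644.9 T = 347432 − 26075 = 321356
T ≈ 69.18 °C. Since T > 0 °C, the all-ice-melts assumption holds.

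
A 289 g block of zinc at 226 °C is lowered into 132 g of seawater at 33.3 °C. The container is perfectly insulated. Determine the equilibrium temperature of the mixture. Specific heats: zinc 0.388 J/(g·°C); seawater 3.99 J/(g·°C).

T_f ≈ 67.1 °C

Heat lost by the zinc equals heat gained by the seawater:
289*0.388*(226 − T) = 132*3.99*(T − 33.3)
112.13(226 − T) = 526.68(T − 33.3)
638.81 T = 42880  ⇒  T ≈ 67.13 °C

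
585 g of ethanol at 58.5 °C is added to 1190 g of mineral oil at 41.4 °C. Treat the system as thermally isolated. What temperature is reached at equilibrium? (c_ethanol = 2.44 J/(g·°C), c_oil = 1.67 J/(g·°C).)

T_f ≈ 48.5 °C

T_f = Σ m_i c_i T_i / Σ m_i c_i:
T_f = (1427.4×58.5 + 1987.3×41.4) / (1427.4 + 1987.3)
    = 165777 / 3414.7 ≈ 48.55 °C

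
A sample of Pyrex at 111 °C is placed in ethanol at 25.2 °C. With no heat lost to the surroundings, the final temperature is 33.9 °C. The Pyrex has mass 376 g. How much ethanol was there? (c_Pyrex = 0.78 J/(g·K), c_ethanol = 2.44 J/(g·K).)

m ≈ 1070 g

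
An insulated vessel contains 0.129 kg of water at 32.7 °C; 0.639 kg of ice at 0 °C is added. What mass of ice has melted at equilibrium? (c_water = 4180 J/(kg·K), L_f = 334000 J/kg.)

m_melted ≈ 0.0528 kg

Heat available from the water dropping to 0 °C: 0.129·4180·32.7 = 17632 J.
To melt every bit of ice: 0.639·334000 = 213426 J.
17632 J < 213426 J, so only part of the ice melts and the system sits at 0 °C.
Mass melted = 17632/334000 ≈ 0.05279 kg.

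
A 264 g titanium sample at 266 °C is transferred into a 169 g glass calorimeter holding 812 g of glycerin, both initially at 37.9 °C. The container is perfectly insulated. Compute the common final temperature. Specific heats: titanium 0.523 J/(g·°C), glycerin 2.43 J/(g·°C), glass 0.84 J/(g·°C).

Taking heat into each body as positive, Σ m c ΔT = 0:
264*0.523*(T − 266) + 812*2.43*(T − 37.9) + 169*0.84*(T − 37.9) = 0
(138.07 + 1973.2 + 141.96) T = 138.07*266 + 1973.2*37.9 + 141.96*37.9
T ≈ 51.88 °C

T_f ≈ 51.9 °C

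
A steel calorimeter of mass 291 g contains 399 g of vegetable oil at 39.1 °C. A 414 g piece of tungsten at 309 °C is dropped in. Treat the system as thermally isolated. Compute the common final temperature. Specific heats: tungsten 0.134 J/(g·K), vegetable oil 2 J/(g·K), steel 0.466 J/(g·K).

T_f = Σ m_i c_i T_i / Σ m_i c_i:
T_f = (55.48*309 + 798*39.1 + 135.61*39.1) / (55.48 + 798 + 135.61)
    = 53646 / 989.08 ≈ 54.24 °C

T_f ≈ 54.2 °C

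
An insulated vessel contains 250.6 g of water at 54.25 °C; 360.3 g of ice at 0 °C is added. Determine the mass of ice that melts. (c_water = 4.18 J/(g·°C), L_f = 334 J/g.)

Cooling the water to 0 °C releases 250.6·4.18·54.25 = 56827 J.
To melt every bit of ice: 360.3·334 = 120340 J.
56827 J < 120340 J, so only part of the ice melts and the system sits at 0 °C.
Mass melted = 56827/334 ≈ 170.1 g.

m_melted ≈ 170 g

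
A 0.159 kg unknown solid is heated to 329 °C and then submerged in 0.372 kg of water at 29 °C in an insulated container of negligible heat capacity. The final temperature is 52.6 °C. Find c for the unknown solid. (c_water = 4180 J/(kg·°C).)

c ≈ 835 J/(kg·°C)

Net heat exchanged in the isolated system is zero:
0.159×c×(52.6 − 329) + 0.372×4180×(52.6 − 29) = 0
-43.95 c = -36697
c = -36697/-43.95 ≈ 835 J/(kg·°C)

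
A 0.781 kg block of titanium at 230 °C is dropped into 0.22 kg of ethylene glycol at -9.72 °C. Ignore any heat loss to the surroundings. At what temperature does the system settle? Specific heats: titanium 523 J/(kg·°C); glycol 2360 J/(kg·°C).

T_f ≈ 95.8 °C

Conservation of energy gives ΣQ = 0:
0.781·523·(T − 230) + 0.22·2360·(T − (-9.72)) = 0
408.46(T − 230) + 519.2(T − (-9.72)) = 0
927.66 T = 88900
T = 88900 / 927.66 = 95.8 °C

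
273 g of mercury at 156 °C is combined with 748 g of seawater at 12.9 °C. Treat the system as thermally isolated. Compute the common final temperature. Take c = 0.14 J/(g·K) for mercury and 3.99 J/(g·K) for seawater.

Taking heat into each body as positive, Σ m c ΔT = 0:
273·0.14·(T − 156) + 748·3.99·(T − 12.9) = 0
38.22(T − 156) + 2984.5(T − 12.9) = 0
(38.22 + 2984.5) T = 38.22·156 + 2984.5·12.9
T = 44463 / 3022.7 = 14.7 °C

T_f ≈ 14.7 °C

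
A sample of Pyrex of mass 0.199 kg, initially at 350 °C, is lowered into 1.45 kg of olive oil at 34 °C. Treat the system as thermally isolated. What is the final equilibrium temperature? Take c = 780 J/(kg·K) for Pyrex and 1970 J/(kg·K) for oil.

T_f ≈ 50.3 °C

T_f = Σ m_i c_i T_i / Σ m_i c_i:
T_f = (155.22×350 + 2856.5×34) / (155.22 + 2856.5)
    = 151448 / 3011.7 ≈ 50.29 °C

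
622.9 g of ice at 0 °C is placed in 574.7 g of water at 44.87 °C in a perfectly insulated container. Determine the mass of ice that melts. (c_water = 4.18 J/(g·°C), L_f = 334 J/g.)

m_melted ≈ 323 g

Heat available from the water dropping to 0 °C: 574.7×4.18×44.87 = 107789 J.
Fully melting the ice requires m_ice L_f = 622.9×334 = 208049 J.
Since 107789 < 208049 J, not all the ice melts; equilibrium is at 0 °C.
m_melt = 107789 / L_f = 322.7 g.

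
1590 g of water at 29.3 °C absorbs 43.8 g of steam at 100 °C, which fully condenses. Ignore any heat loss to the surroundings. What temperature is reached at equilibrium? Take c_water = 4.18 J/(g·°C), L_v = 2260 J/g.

T_f ≈ 45.7 °C

Energy balance with sensible and latent terms:
steam→water at 100 °C releases m L_v = 43.8×2260 = 98988; condensed water 100 °C→T: 183.08(T − 100); water warms: 1590×4.18×(T − 29.3) = 6646.2(T − 29.3)
6829.3 T = 98988 + 18308 + 194734 = 312030
T ≈ 45.69 °C, under the boiling point, so the assumption holds.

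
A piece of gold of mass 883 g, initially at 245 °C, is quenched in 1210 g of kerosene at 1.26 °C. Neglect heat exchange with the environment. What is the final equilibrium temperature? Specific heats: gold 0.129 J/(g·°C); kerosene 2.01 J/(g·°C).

T_f ≈ 12.2 °C

Conservation of energy gives ΣQ = 0:
883×0.129×(T − 245) + 1210×2.01×(T − 1.26) = 0
2546 T = 30972
T ≈ 12.16 °C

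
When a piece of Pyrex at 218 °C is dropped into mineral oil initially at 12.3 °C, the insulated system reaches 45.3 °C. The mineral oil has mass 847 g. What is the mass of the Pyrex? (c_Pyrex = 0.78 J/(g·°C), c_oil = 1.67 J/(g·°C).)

m ≈ 347 g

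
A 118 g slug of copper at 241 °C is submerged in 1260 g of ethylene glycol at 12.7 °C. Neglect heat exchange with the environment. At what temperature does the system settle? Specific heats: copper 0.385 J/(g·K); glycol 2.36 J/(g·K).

T_f ≈ 16.1 °C

T_f = Σ m_i c_i T_i / Σ m_i c_i:
T_f = (45.43*241 + 2973.6*12.7) / (45.43 + 2973.6)
    = 48713 / 3019 ≈ 16.14 °C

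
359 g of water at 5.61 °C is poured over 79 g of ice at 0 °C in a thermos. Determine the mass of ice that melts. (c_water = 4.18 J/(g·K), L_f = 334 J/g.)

m_melted ≈ 25.2 g

Cooling the water to 0 °C releases 359×4.18×5.61 = 8418.5 J.
Melting all 79 g of ice would need 79×334 = 26386 J.
That's not enough to melt it all — equilibrium is at 0 °C with ice remaining.
Mass melted = 8418.5/334 ≈ 25.21 g.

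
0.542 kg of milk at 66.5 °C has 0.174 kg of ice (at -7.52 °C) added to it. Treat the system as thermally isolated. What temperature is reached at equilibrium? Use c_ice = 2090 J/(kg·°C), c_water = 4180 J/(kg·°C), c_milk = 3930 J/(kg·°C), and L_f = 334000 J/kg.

Energy balance with sensible and latent terms:
warm ice to 0 °C: 0.174·2090·(0 − (-7.52)) = 2734.7
  fusion: m_ice L_f = 0.174·334000 = 58116
  meltwater 0→T: 0.174·4180·T = 727.32 T
  milk: 2130.1(T − 66.5)
2857.4 T = 141649 − 60851 = 80798
T ≈ 28.28 °C. Since T > 0 °C, the all-ice-melts assumption holds.

T_f ≈ 28.3 °C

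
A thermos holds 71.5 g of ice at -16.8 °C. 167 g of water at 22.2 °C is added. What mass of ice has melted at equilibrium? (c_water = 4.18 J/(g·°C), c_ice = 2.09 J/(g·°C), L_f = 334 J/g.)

Cooling the water to 0 °C releases 167×4.18×22.2 = 15497 J.
Of that, 71.5×2.09×16.8 = 2510.5 J goes to bring the ice to 0 °C, leaving 12986 J.
Fully melting the ice requires m_ice L_f = 71.5×334 = 23881 J.
Since 12986 < 23881 J, not all the ice melts; equilibrium is at 0 °C.
Mass melted = 12986/334 ≈ 38.88 g.

m_melted ≈ 38.9 g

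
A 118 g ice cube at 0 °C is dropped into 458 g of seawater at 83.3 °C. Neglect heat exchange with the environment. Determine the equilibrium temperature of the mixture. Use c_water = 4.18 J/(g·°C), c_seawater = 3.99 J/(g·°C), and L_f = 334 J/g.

Energy balance with sensible and latent terms:
fusion: m_ice L_f = 118×334 = 39412
  warm the meltwater: 493.24 T
  seawater: 1827.4(T − 83.3)
2320.7 T = 152224 − 39412 = 112812
T ≈ 48.61 °C (positive, so assuming full melt was valid).

T_f ≈ 48.6 °C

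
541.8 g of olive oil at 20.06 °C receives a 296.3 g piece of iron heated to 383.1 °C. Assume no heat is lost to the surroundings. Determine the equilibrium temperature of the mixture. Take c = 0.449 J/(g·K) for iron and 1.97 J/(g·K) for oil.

T_f ≈ 60.3 °C

Heat lost by the iron equals heat gained by the oil:
296.3*0.449*(383.1 − T) = 541.8*1.97*(T − 20.06)
133.04(383.1 − T) = 1067.3(T − 20.06)
1200.4 T = 72378  ⇒  T ≈ 60.30 °C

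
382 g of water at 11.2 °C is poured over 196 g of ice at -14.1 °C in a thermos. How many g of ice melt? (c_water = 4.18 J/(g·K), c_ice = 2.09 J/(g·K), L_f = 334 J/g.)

Cooling the water to 0 °C releases 382×4.18×11.2 = 17884 J.
Of that, 196×2.09×14.1 = 5775.9 J goes to bring the ice to 0 °C, leaving 12108 J.
Fully melting the ice requires m_ice L_f = 196×334 = 65464 J.
Since 12108 < 65464 J, not all the ice melts; equilibrium is at 0 °C.
Mass melted = 12108/334 ≈ 36.25 g.

m_melted ≈ 36.3 g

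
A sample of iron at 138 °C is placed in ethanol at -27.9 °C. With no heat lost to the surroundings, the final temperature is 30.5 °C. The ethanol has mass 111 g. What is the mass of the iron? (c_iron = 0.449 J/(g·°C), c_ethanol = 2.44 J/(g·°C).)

m ≈ 328 g

Heat lost by the iron = heat gained by the ethanol:
m·0.449·(138 − 30.5) = 111·2.44·(30.5 − (-27.9))
48.27 m = 15817  ⇒  m ≈ 327.7 g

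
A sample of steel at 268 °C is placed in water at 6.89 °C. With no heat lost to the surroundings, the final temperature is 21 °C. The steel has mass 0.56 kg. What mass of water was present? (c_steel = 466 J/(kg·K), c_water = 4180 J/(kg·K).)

m ≈ 1.09 kg

Heat lost by the steel = heat gained by the water:
0.56×466×(268 − 21) = m×4180×(21 − 6.89)
58980 m = 64457  ⇒  m ≈ 1.093 kg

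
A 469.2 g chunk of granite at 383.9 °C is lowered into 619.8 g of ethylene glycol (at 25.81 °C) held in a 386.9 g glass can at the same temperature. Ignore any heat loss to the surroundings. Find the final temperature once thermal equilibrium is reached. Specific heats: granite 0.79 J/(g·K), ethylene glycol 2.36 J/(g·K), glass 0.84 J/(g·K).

T_f ≈ 87.3 °C

T_f is the heat-capacity-weighted average of the initial temperatures:
T_f = (370.67×383.9 + 1462.7×25.81 + 325×25.81) / (370.67 + 1462.7 + 325)
    = 188441 / 2158.4 ≈ 87.31 °C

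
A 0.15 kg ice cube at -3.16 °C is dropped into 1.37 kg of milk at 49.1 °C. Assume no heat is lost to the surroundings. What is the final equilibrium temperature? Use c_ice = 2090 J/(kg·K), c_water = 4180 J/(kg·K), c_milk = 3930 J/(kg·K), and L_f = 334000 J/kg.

T_f ≈ 35.5 °C

Setting the total heat transfer to zero:
ice -3.16→0 °C: 0.15×2090×3.16 = 990.66
  melt ice: 0.15×334000 = 50100
  warm the meltwater: 627 T
  milk: 5384.1(T − 49.1)
6011.1 T = 264359 − 51091 = 213269
T ≈ 35.48 °C. Since T > 0 °C, the all-ice-melts assumption holds.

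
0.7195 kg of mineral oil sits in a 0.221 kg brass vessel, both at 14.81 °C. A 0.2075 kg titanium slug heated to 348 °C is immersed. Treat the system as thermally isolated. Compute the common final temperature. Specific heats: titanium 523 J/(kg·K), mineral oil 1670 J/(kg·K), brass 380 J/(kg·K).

Net heat exchanged in the isolated system is zero:
0.2075×523×(T − 348) + 0.7195×1670×(T − 14.81) + 0.221×380×(T − 14.81) = 0
108.52(T − 348) + 1201.6(T − 14.81) + 83.98(T − 14.81) = 0
(108.52 + 1201.6 + 83.98) T = 108.52×348 + 1201.6×14.81 + 83.98×14.81
T ≈ 40.75 °C

T_f ≈ 40.7 °C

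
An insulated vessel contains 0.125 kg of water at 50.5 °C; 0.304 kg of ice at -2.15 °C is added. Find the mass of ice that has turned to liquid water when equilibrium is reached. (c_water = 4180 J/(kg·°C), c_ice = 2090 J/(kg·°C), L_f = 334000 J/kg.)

Heat available from the water dropping to 0 °C: 0.125·4180·50.5 = 26386 J.
Of that, 0.304·2090·2.15 = 1366 J goes to bring the ice to 0 °C, leaving 25020 J.
To melt every bit of ice: 0.304·334000 = 101536 J.
Since 25020 < 101536 J, not all the ice melts; equilibrium is at 0 °C.
m_melt = 25020 / L_f = 0.07491 kg.

m_melted ≈ 0.0749 kg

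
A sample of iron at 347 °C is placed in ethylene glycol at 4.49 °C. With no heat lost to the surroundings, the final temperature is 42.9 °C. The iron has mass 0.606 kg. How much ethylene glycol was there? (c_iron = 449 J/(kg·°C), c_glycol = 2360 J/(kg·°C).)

m ≈ 0.913 kg

|Q_iron| = |Q_glycol|:
0.606·449·(347 − 42.9) = m·2360·(42.9 − 4.49)
90648 m = 82744  ⇒  m ≈ 0.9128 kg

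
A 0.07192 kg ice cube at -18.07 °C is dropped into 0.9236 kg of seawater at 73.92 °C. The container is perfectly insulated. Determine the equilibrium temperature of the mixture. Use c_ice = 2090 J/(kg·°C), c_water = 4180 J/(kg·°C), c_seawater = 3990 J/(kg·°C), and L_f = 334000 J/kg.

Let T be the final temperature. ΣQ_i = 0:
warm ice to 0 °C: 0.07192×2090×(0 − (-18.07)) = 2716.2; melt ice: 0.07192×334000 = 24021; meltwater 0→T: 0.07192×4180×T = 300.63 T; seawater: 3685.2(T − 73.92)
3985.8 T = 272407 − 26737 = 245670
T ≈ 61.64 °C — above 0 °C, consistent with complete melting.

T_f ≈ 61.6 °C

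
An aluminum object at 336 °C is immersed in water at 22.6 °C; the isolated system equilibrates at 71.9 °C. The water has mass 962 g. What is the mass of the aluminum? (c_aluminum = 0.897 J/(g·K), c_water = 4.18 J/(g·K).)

Heat gained plus heat lost sum to zero:
m·0.897·(71.9 − 336) + 962·4.18·(71.9 − 22.6) = 0
-236.9 m = -198243
m = -198243/-236.9 ≈ 836.8 g

m ≈ 837 g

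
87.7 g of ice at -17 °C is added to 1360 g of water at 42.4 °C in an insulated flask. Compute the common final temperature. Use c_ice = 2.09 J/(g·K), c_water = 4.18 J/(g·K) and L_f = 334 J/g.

T_f ≈ 34.5 °C

Energy balance with sensible and latent terms:
warm ice to 0 °C: 87.7·2.09·(0 − (-17)) = 3116
  melt ice: 87.7·334 = 29292
  warm the meltwater: 366.59 T
  water cools: 1360·4.18·(T − 42.4) = 5684.8(T − 42.4)
6051.4 T = 241036 − 32408 = 208628
T ≈ 34.48 °C (positive, so assuming full melt was valid).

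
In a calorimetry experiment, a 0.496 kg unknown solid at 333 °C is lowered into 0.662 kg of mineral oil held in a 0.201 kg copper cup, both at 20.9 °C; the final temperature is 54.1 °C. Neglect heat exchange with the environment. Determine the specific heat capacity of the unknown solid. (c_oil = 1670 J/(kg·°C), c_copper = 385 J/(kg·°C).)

Setting the total heat transfer to zero:
0.496·c·(54.1 − 333) + 0.662·1670·(54.1 − 20.9) + 0.201·385·(54.1 − 20.9) = 0
-138.33 c = -39273
c = -39273/-138.33 ≈ 283.9 J/(kg·°C)

c ≈ 284 J/(kg·°C)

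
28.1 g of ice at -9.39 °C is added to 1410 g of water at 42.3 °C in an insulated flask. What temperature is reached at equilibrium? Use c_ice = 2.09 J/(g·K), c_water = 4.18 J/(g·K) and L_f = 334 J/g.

T_f ≈ 39.8 °C

Energy balance with sensible and latent terms:
ice -9.39→0 °C: 28.1·2.09·9.39 = 551.47; latent heat to melt: 28.1·334 = 9385.4; meltwater 0→T: 28.1·4.18·T = 117.46 T; water cools: 1410·4.18·(T − 42.3) = 5893.8(T − 42.3)
6011.3 T = 249308 − 9936.9 = 239371
T ≈ 39.82 °C. Since T > 0 °C, the all-ice-melts assumption holds.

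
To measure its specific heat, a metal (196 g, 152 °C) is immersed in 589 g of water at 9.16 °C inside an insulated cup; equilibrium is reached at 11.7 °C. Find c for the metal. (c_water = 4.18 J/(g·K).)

Heat lost by the metal = heat gained by the water:
196×c×(152 − 11.7) = 589×4.18×(11.7 − 9.16)
27499 c = 6253.5  ⇒  c ≈ 0.2274 J/(g·K)

c ≈ 0.227 J/(g·K)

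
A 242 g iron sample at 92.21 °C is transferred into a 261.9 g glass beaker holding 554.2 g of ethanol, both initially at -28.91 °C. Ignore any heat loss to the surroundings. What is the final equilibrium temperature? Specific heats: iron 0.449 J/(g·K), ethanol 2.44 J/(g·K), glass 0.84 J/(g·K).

Setting the total heat transfer to zero:
242·0.449·(T − 92.21) + 554.2·2.44·(T − (-28.91)) + 261.9·0.84·(T − (-28.91)) = 0
108.66(T − 92.21) + 1352.2(T − (-28.91)) + 220(T − (-28.91)) = 0
(108.66 + 1352.2 + 220) T = 108.66·92.21 + 1352.2·(-28.91) + 220·(-28.91)
T = -35434 / 1680.9 = -21.1 °C

T_f ≈ -21.1 °C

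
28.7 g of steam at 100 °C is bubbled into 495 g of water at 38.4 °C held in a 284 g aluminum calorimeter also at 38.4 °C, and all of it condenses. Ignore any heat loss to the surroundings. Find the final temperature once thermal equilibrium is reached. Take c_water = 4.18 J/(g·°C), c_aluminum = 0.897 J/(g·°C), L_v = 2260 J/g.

Net heat exchanged in the isolated system is zero:
steam→water at 100 °C releases m L_v = 28.7×2260 = 64862
  condensate cools 100→T: 28.7×4.18×(T − 100) = 119.97(T − 100)
  original water: 2069.1(T − 38.4)
  aluminum cup: 284×0.897×(T − 38.4) = 254.75(T − 38.4)
2443.8 T = 64862 + 11997 + 89236 = 166094
T ≈ 67.97 °C, under the boiling point, so the assumption holds.

T_f ≈ 68.0 °C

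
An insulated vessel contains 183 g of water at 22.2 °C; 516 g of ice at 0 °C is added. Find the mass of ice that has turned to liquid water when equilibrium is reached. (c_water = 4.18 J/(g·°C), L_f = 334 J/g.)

Cooling the water to 0 °C releases 183·4.18·22.2 = 16982 J.
Melting all 516 g of ice would need 516·334 = 172344 J.
That's not enough to melt it all — equilibrium is at 0 °C with ice remaining.
m_melted·334 = 16982  ⇒  m_melted ≈ 50.84 g.

m_melted ≈ 50.8 g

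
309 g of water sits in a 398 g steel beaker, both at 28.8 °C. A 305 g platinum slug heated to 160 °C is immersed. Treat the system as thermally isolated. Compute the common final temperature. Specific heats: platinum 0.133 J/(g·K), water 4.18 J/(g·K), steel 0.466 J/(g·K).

T_f = Σ m_i c_i T_i / Σ m_i c_i:
T_f = (40.57·160 + 1291.6·28.8 + 185.47·28.8) / (40.57 + 1291.6 + 185.47)
    = 49031 / 1517.7 ≈ 32.31 °C

T_f ≈ 32.3 °C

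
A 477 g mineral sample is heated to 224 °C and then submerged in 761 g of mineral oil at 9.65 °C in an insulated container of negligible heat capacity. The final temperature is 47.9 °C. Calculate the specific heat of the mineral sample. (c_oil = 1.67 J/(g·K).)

c ≈ 0.579 J/(g·K)

Heat lost by the mineral sample = heat gained by the oil:
477×c×(224 − 47.9) = 761×1.67×(47.9 − 9.65)
84000 c = 48611  ⇒  c ≈ 0.5787 J/(g·K)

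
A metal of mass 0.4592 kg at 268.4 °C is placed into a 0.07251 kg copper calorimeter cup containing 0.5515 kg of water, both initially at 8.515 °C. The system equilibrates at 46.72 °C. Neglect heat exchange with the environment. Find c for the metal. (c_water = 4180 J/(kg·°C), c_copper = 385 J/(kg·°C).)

c ≈ 876 J/(kg·°C)

Taking heat into each body as positive, Σ m c ΔT = 0:
0.4592×c×(46.72 − 268.4) + 0.5515×4180×(46.72 − 8.515) + 0.07251×385×(46.72 − 8.515) = 0
-101.8 c = -89139
c = -89139/-101.8 ≈ 875.7 J/(kg·°C)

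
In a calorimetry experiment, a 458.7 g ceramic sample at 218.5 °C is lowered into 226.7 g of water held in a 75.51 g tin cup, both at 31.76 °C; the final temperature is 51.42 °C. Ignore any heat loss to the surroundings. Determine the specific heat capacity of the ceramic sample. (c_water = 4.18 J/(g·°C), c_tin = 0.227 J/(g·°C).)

c ≈ 0.247 J/(g·°C)

Energy conservation, ΣQ = 0:
458.7×c×(51.42 − 218.5) + 226.7×4.18×(51.42 − 31.76) + 75.51×0.227×(51.42 − 31.76) = 0
-76640 c = -18967
c = -18967/-76640 ≈ 0.2475 J/(g·°C)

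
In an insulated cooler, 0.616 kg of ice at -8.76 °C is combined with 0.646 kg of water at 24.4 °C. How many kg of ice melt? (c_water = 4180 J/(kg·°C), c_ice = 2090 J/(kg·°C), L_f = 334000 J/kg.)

m_melted ≈ 0.163 kg

Water can give up m c ΔT = 0.646×4180×24.4 = 65887 J before reaching 0 °C.
Warming the ice to 0 °C takes 0.616×2090×8.76 = 11278 J, leaving 54609 J for melting.
Fully melting the ice requires m_ice L_f = 0.616×334000 = 205744 J.
54609 J < 205744 J, so only part of the ice melts and the system sits at 0 °C.
Mass melted = 54609/334000 ≈ 0.1635 kg.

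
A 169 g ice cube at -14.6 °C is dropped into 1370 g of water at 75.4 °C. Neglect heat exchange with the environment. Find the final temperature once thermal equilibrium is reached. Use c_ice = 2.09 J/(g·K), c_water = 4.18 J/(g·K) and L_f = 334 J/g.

Setting the total heat transfer to zero:
warm ice to 0 °C: 169·2.09·(0 − (-14.6)) = 5156.9
  melt ice: 169·334 = 56446
  warm the meltwater: 706.42 T
  water cools: 1370·4.18·(T − 75.4) = 5726.6(T − 75.4)
6433 T = 431786 − 61603 = 370183
T ≈ 57.54 °C. Since T > 0 °C, the all-ice-melts assumption holds.

T_f ≈ 57.5 °C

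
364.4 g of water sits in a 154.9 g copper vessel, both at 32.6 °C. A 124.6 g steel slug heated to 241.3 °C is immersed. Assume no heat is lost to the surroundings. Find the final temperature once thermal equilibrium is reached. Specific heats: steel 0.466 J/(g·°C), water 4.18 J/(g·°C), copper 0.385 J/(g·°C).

T_f ≈ 40.0 °C

With ΣQ=0 the equilibrium temperature is the m·c-weighted mean:
T_f = (58.06×241.3 + 1523.2×32.6 + 59.64×32.6) / (58.06 + 1523.2 + 59.64)
    = 65611 / 1640.9 ≈ 39.98 °C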